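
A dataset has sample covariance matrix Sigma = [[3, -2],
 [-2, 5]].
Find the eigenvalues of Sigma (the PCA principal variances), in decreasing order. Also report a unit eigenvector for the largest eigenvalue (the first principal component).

Step 1 — characteristic polynomial of 2×2 Sigma:
  det(Sigma - λI) = λ² - trace · λ + det = 0.
  trace = 3 + 5 = 8, det = 3·5 - (-2)² = 11.
Step 2 — discriminant:
  Δ = trace² - 4·det = 64 - 44 = 20.
Step 3 — eigenvalues:
  λ = (trace ± √Δ)/2 = (8 ± 4.4721)/2,
  λ_1 = 6.2361,  λ_2 = 1.7639.

Step 4 — unit eigenvector for λ_1: solve (Sigma - λ_1 I)v = 0. First row:
  (3 - 6.2361)·v_x + (-2)·v_y = 0, i.e. (-3.2361)·v_x + (-2)·v_y = 0,
  so v ∝ (b, λ_1 - a) = (-2, 3.2361); multiply by -1 so the first entry is positive: u = (2, -3.2361).
  ||u|| = √((2)² + (-3.2361)²) = √(14.4721) ≈ 3.8042,
  v_1 = u/||u|| ≈ (0.5257, -0.8507) (||v_1|| = 1).

λ_1 = 6.2361,  λ_2 = 1.7639;  v_1 ≈ (0.5257, -0.8507)


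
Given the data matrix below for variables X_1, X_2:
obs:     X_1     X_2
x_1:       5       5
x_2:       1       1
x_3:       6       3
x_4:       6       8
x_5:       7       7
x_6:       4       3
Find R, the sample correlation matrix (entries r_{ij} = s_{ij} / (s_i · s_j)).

Step 1 — column means:
  mean(X_1) = (5 + 1 + 6 + 6 + 7 + 4) / 6 = 29/6 = 4.8333
  mean(X_2) = (5 + 1 + 3 + 8 + 7 + 3) / 6 = 27/6 = 4.5

Step 2 — sample variances and covariances s[i,j] = (1/(n-1)) · Σ_k (x_{k,i} - mean_i) · (x_{k,j} - mean_j), with n-1 = 5:
  s[X_1,X_1] = ((0.1667)·(0.1667) + (-3.8333)·(-3.8333) + (1.1667)·(1.1667) + (1.1667)·(1.1667) + (2.1667)·(2.1667) + (-0.8333)·(-0.8333)) / 5 = 22.8333/5 = 4.5667
  s[X_1,X_2] = ((0.1667)·(0.5) + (-3.8333)·(-3.5) + (1.1667)·(-1.5) + (1.1667)·(3.5) + (2.1667)·(2.5) + (-0.8333)·(-1.5)) / 5 = 22.5/5 = 4.5
  s[X_2,X_2] = ((0.5)·(0.5) + (-3.5)·(-3.5) + (-1.5)·(-1.5) + (3.5)·(3.5) + (2.5)·(2.5) + (-1.5)·(-1.5)) / 5 = 35.5/5 = 7.1
  Sample standard deviations s_i = √(s[i,i]):
  s(X_1) = √(4.5667) = 2.137
  s(X_2) = √(7.1) = 2.6646

Step 3 — r_{ij} = s_{ij} / (s_i · s_j):
  r[X_1,X_1] = 1 (diagonal).
  r[X_1,X_2] = 4.5 / (2.137 · 2.6646) = 4.5 / 5.6941 = 0.7903
  r[X_2,X_2] = 1 (diagonal).

R is symmetric with unit diagonal. Assembling:

R = [[1, 0.7903],
 [0.7903, 1]]


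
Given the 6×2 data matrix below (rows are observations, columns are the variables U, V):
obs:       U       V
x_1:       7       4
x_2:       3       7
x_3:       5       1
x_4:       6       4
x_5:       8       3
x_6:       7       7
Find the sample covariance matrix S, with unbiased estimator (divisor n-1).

Step 1 — column means:
  mean(U) = (7 + 3 + 5 + 6 + 8 + 7) / 6 = 36/6 = 6
  mean(V) = (4 + 7 + 1 + 4 + 3 + 7) / 6 = 26/6 = 4.3333

Step 2 — sample covariance S[i,j] = (1/(n-1)) · Σ_k (x_{k,i} - mean_i) · (x_{k,j} - mean_j), with n-1 = 5.
  S[U,U] = ((1)·(1) + (-3)·(-3) + (-1)·(-1) + (0)·(0) + (2)·(2) + (1)·(1)) / 5 = 16/5 = 3.2
  S[U,V] = ((1)·(-0.3333) + (-3)·(2.6667) + (-1)·(-3.3333) + (0)·(-0.3333) + (2)·(-1.3333) + (1)·(2.6667)) / 5 = -5/5 = -1
  S[V,V] = ((-0.3333)·(-0.3333) + (2.6667)·(2.6667) + (-3.3333)·(-3.3333) + (-0.3333)·(-0.3333) + (-1.3333)·(-1.3333) + (2.6667)·(2.6667)) / 5 = 27.3333/5 = 5.4667

S is symmetric (S[j,i] = S[i,j]). Assembling:

S = [[3.2, -1],
 [-1, 5.4667]]


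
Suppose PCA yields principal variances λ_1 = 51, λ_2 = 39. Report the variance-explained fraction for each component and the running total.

Step 1 — total variance = trace(Sigma) = Σ λ_i = 51 + 39 = 90.

Step 2 — fraction explained by component i = λ_i / Σ λ:
  PC1: 51/90 = 0.5667
  PC2: 39/90 = 0.4333

Step 3 — cumulative fraction after k components = (λ_1 + ... + λ_k) / Σ λ:
  k = 1: 51/90 = 0.5667
  k = 2: (51 + 39)/90 = 90/90 = 1

Summary (fraction, with percent):

explained: PC1 0.5667 (56.67%), PC2 0.4333 (43.33%);  cumulative: 0.5667, 1


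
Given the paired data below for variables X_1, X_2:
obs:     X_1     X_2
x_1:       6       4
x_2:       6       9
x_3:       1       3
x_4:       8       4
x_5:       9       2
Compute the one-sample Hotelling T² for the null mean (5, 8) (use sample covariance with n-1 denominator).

Step 1 — sample mean vector:
  mean(X_1) = (6 + 6 + 1 + 8 + 9) / 5 = 30/5 = 6
  mean(X_2) = (4 + 9 + 3 + 4 + 2) / 5 = 22/5 = 4.4
  x̄ = (6, 4.4),  deviation x̄ - mu_0 = (6, 4.4) - (5, 8) = (1, -3.6).

Step 2 — sample covariance matrix, S[i,j] = (1/(n-1)) · Σ_k (x_{k,i} - mean_i) · (x_{k,j} - mean_j), divisor n-1 = 4:
  S[X_1,X_1] = ((0)·(0) + (0)·(0) + (-5)·(-5) + (2)·(2) + (3)·(3)) / 4 = 38/4 = 9.5
  S[X_1,X_2] = ((0)·(-0.4) + (0)·(4.6) + (-5)·(-1.4) + (2)·(-0.4) + (3)·(-2.4)) / 4 = -1/4 = -0.25
  S[X_2,X_2] = ((-0.4)·(-0.4) + (4.6)·(4.6) + (-1.4)·(-1.4) + (-0.4)·(-0.4) + (-2.4)·(-2.4)) / 4 = 29.2/4 = 7.3
  S = [[9.5, -0.25],
 [-0.25, 7.3]].

Step 3 — invert S. det(S) = 9.5·7.3 - (-0.25)² = 69.2875.
  S^{-1} = (1/det) · [[d, -b], [-b, a]] = [[0.1054, 0.0036],
 [0.0036, 0.1371]].

Step 4 — quadratic form (x̄ - mu_0)^T · S^{-1} · (x̄ - mu_0):
  S^{-1} · (x̄ - mu_0) = (0.0924, -0.49),
  (x̄ - mu_0)^T · [...] = (1)·(0.0924) + (-3.6)·(-0.49) = 1.8563.

Step 5 — scale by n: T² = 5 · 1.8563 = 9.2816.

T² ≈ 9.2816


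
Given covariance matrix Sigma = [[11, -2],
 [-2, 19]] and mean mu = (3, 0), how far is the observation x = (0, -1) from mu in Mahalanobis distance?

Step 1 — centre the observation: (x - mu) = (-3, -1).

Step 2 — invert Sigma. det(Sigma) = 11·19 - (-2)² = 205.
  Sigma^{-1} = (1/det) · [[d, -b], [-b, a]] = [[0.0927, 0.0098],
 [0.0098, 0.0537]].

Step 3 — form the quadratic (x - mu)^T · Sigma^{-1} · (x - mu):
  Sigma^{-1} · (x - mu) = (-0.2878, -0.0829).
  (x - mu)^T · [Sigma^{-1} · (x - mu)] = (-3)·(-0.2878) + (-1)·(-0.0829) = 0.9463.

Step 4 — take square root: d = √(0.9463) ≈ 0.9728.

d(x, mu) = √(0.9463) ≈ 0.9728


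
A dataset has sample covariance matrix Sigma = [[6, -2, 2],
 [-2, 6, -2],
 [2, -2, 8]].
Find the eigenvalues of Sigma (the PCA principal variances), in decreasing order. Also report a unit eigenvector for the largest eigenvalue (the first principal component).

Step 1 — characteristic polynomial p(λ) = det(λI - Sigma) = λ³ - tr·λ² + c_1·λ - det, where tr = trace, c_1 = sum of the principal 2×2 minors, det = det(Sigma):
  tr = 6 + 6 + 8 = 20,
  c_1 = (6·6 - (-2)²) + (6·8 - (2)²) + (6·8 - (-2)²) = 32 + 44 + 44 = 120,
  det = 6·(6·8 - (-2)²) - (-2)·((-2)·8 - (-2)·(2)) + (2)·((-2)·(-2) - 6·(2)) = 6·(44) - (-2)·(-12) + (2)·(-8) = 224.
  So p(λ) = λ³ - 20λ² + 120λ - 224.
Step 2 — look for an integer root (rational root theorem: any rational root is an integer divisor of 224). Testing λ = 4:
  p(4) = 64 - 320 + 480 - 224 = 0  ✓
  Dividing out (λ - 4): p(λ) = (λ - 4)(λ² - 16λ + 56).
Step 3 — remaining eigenvalues from the quadratic λ² - 16λ + 56 = 0:
  Δ = 16² - 4·56 = 256 - 224 = 32,  λ = (16 ± √32)/2 = (16 ± 5.6569)/2 ≈ 10.8284 or 5.1716.
  Sorted: λ_1 = 10.8284,  λ_2 = 5.1716,  λ_3 = 4  (check: sum = 20 = tr ✓).

Step 4 — unit eigenvector for λ_1 ≈ 10.8284: v spans the null space of (Sigma - λ_1 I), whose rows are
  r_1 = (-4.8284, -2, 2),  r_2 = (-2, -4.8284, -2),  r_3 = (2, -2, -2.8284).
  v is orthogonal to every row, so take v ∝ r_1 × r_2 = ((-2)·(-2) - (2)·(-4.8284), (2)·(-2) - (-4.8284)·(-2), (-4.8284)·(-4.8284) - (-2)·(-2)) ≈ (13.6569, -13.6569, 19.3137).
  Let u = (13.6569, -13.6569, 19.3137).
  ||u|| = √((13.6569)² + (-13.6569)² + (19.3137)²) = √(746.0387) ≈ 27.3137,  v_1 = u/||u|| ≈ (0.5, -0.5, 0.7071) (||v_1|| = 1).

λ_1 = 10.8284,  λ_2 = 5.1716,  λ_3 = 4;  v_1 ≈ (0.5, -0.5, 0.7071)


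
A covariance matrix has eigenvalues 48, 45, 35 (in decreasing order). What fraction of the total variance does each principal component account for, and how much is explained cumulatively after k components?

Step 1 — total variance = trace(Sigma) = Σ λ_i = 48 + 45 + 35 = 128.

Step 2 — fraction explained by component i = λ_i / Σ λ:
  PC1: 48/128 = 0.375
  PC2: 45/128 = 0.3516
  PC3: 35/128 = 0.2734

Step 3 — cumulative fraction after k components = (λ_1 + ... + λ_k) / Σ λ:
  k = 1: 48/128 = 0.375
  k = 2: (48 + 45)/128 = 93/128 = 0.7266
  k = 3: (48 + 45 + 35)/128 = 128/128 = 1

Summary (fraction, with percent):

explained: PC1 0.375 (37.5%), PC2 0.3516 (35.16%), PC3 0.2734 (27.34%);  cumulative: 0.375, 0.7266, 1


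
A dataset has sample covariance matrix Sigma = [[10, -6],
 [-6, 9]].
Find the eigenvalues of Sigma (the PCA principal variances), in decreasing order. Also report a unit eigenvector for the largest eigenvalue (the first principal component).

Step 1 — characteristic polynomial of 2×2 Sigma:
  det(Sigma - λI) = λ² - trace · λ + det = 0.
  trace = 10 + 9 = 19, det = 10·9 - (-6)² = 54.
Step 2 — discriminant:
  Δ = trace² - 4·det = 361 - 216 = 145.
Step 3 — eigenvalues:
  λ = (trace ± √Δ)/2 = (19 ± 12.0416)/2,
  λ_1 = 15.5208,  λ_2 = 3.4792.

Step 4 — unit eigenvector for λ_1: solve (Sigma - λ_1 I)v = 0. First row:
  (10 - 15.5208)·v_x + (-6)·v_y = 0, i.e. (-5.5208)·v_x + (-6)·v_y = 0,
  so v ∝ (b, λ_1 - a) = (-6, 5.5208); multiply by -1 so the first entry is positive: u = (6, -5.5208).
  ||u|| = √((6)² + (-5.5208)²) = √(66.4792) ≈ 8.1535,
  v_1 = u/||u|| ≈ (0.7359, -0.6771) (||v_1|| = 1).

λ_1 = 15.5208,  λ_2 = 3.4792;  v_1 ≈ (0.7359, -0.6771)


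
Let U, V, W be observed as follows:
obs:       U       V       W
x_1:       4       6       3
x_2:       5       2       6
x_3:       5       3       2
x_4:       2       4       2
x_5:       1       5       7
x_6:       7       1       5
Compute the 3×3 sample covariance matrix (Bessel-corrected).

Step 1 — column means:
  mean(U) = (4 + 5 + 5 + 2 + 1 + 7) / 6 = 24/6 = 4
  mean(V) = (6 + 2 + 3 + 4 + 5 + 1) / 6 = 21/6 = 3.5
  mean(W) = (3 + 6 + 2 + 2 + 7 + 5) / 6 = 25/6 = 4.1667

Step 2 — sample covariance S[i,j] = (1/(n-1)) · Σ_k (x_{k,i} - mean_i) · (x_{k,j} - mean_j), with n-1 = 5.
  S[U,U] = ((0)·(0) + (1)·(1) + (1)·(1) + (-2)·(-2) + (-3)·(-3) + (3)·(3)) / 5 = 24/5 = 4.8
  S[U,V] = ((0)·(2.5) + (1)·(-1.5) + (1)·(-0.5) + (-2)·(0.5) + (-3)·(1.5) + (3)·(-2.5)) / 5 = -15/5 = -3
  S[U,W] = ((0)·(-1.1667) + (1)·(1.8333) + (1)·(-2.1667) + (-2)·(-2.1667) + (-3)·(2.8333) + (3)·(0.8333)) / 5 = -2/5 = -0.4
  S[V,V] = ((2.5)·(2.5) + (-1.5)·(-1.5) + (-0.5)·(-0.5) + (0.5)·(0.5) + (1.5)·(1.5) + (-2.5)·(-2.5)) / 5 = 17.5/5 = 3.5
  S[V,W] = ((2.5)·(-1.1667) + (-1.5)·(1.8333) + (-0.5)·(-2.1667) + (0.5)·(-2.1667) + (1.5)·(2.8333) + (-2.5)·(0.8333)) / 5 = -3.5/5 = -0.7
  S[W,W] = ((-1.1667)·(-1.1667) + (1.8333)·(1.8333) + (-2.1667)·(-2.1667) + (-2.1667)·(-2.1667) + (2.8333)·(2.8333) + (0.8333)·(0.8333)) / 5 = 22.8333/5 = 4.5667

S is symmetric (S[j,i] = S[i,j]). Assembling:

S = [[4.8, -3, -0.4],
 [-3, 3.5, -0.7],
 [-0.4, -0.7, 4.5667]]


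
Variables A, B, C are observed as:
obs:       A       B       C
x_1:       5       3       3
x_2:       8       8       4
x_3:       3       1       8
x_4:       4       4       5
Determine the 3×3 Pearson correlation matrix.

Step 1 — column means:
  mean(A) = (5 + 8 + 3 + 4) / 4 = 20/4 = 5
  mean(B) = (3 + 8 + 1 + 4) / 4 = 16/4 = 4
  mean(C) = (3 + 4 + 8 + 5) / 4 = 20/4 = 5

Step 2 — sample variances and covariances s[i,j] = (1/(n-1)) · Σ_k (x_{k,i} - mean_i) · (x_{k,j} - mean_j), with n-1 = 3:
  s[A,A] = ((0)·(0) + (3)·(3) + (-2)·(-2) + (-1)·(-1)) / 3 = 14/3 = 4.6667
  s[A,B] = ((0)·(-1) + (3)·(4) + (-2)·(-3) + (-1)·(0)) / 3 = 18/3 = 6
  s[A,C] = ((0)·(-2) + (3)·(-1) + (-2)·(3) + (-1)·(0)) / 3 = -9/3 = -3
  s[B,B] = ((-1)·(-1) + (4)·(4) + (-3)·(-3) + (0)·(0)) / 3 = 26/3 = 8.6667
  s[B,C] = ((-1)·(-2) + (4)·(-1) + (-3)·(3) + (0)·(0)) / 3 = -11/3 = -3.6667
  s[C,C] = ((-2)·(-2) + (-1)·(-1) + (3)·(3) + (0)·(0)) / 3 = 14/3 = 4.6667
  Sample standard deviations s_i = √(s[i,i]):
  s(A) = √(4.6667) = 2.1602
  s(B) = √(8.6667) = 2.9439
  s(C) = √(4.6667) = 2.1602

Step 3 — r_{ij} = s_{ij} / (s_i · s_j):
  r[A,A] = 1 (diagonal).
  r[A,B] = 6 / (2.1602 · 2.9439) = 6 / 6.3596 = 0.9435
  r[A,C] = -3 / (2.1602 · 2.1602) = -3 / 4.6667 = -0.6429
  r[B,B] = 1 (diagonal).
  r[B,C] = -3.6667 / (2.9439 · 2.1602) = -3.6667 / 6.3596 = -0.5766
  r[C,C] = 1 (diagonal).

R is symmetric with unit diagonal. Assembling:

R = [[1, 0.9435, -0.6429],
 [0.9435, 1, -0.5766],
 [-0.6429, -0.5766, 1]]


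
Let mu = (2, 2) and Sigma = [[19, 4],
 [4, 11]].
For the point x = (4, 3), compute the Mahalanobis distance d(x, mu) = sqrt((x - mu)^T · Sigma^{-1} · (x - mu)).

Step 1 — centre the observation: (x - mu) = (2, 1).

Step 2 — invert Sigma. det(Sigma) = 19·11 - (4)² = 193.
  Sigma^{-1} = (1/det) · [[d, -b], [-b, a]] = [[0.057, -0.0207],
 [-0.0207, 0.0984]].

Step 3 — form the quadratic (x - mu)^T · Sigma^{-1} · (x - mu):
  Sigma^{-1} · (x - mu) = (0.0933, 0.057).
  (x - mu)^T · [Sigma^{-1} · (x - mu)] = (2)·(0.0933) + (1)·(0.057) = 0.2435.

Step 4 — take square root: d = √(0.2435) ≈ 0.4935.

d(x, mu) = √(0.2435) ≈ 0.4935


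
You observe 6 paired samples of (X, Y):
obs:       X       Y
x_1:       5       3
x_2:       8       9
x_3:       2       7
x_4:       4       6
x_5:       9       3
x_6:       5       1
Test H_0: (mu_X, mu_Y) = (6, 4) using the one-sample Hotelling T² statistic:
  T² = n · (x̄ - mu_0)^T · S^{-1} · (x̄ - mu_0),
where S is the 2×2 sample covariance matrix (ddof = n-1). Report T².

Step 1 — sample mean vector:
  mean(X) = (5 + 8 + 2 + 4 + 9 + 5) / 6 = 33/6 = 5.5
  mean(Y) = (3 + 9 + 7 + 6 + 3 + 1) / 6 = 29/6 = 4.8333
  x̄ = (5.5, 4.8333),  deviation x̄ - mu_0 = (5.5, 4.8333) - (6, 4) = (-0.5, 0.8333).

Step 2 — sample covariance matrix, S[i,j] = (1/(n-1)) · Σ_k (x_{k,i} - mean_i) · (x_{k,j} - mean_j), divisor n-1 = 5:
  S[X,X] = ((-0.5)·(-0.5) + (2.5)·(2.5) + (-3.5)·(-3.5) + (-1.5)·(-1.5) + (3.5)·(3.5) + (-0.5)·(-0.5)) / 5 = 33.5/5 = 6.7
  S[X,Y] = ((-0.5)·(-1.8333) + (2.5)·(4.1667) + (-3.5)·(2.1667) + (-1.5)·(1.1667) + (3.5)·(-1.8333) + (-0.5)·(-3.8333)) / 5 = -2.5/5 = -0.5
  S[Y,Y] = ((-1.8333)·(-1.8333) + (4.1667)·(4.1667) + (2.1667)·(2.1667) + (1.1667)·(1.1667) + (-1.8333)·(-1.8333) + (-3.8333)·(-3.8333)) / 5 = 44.8333/5 = 8.9667
  S = [[6.7, -0.5],
 [-0.5, 8.9667]].

Step 3 — invert S. det(S) = 6.7·8.9667 - (-0.5)² = 59.8267.
  S^{-1} = (1/det) · [[d, -b], [-b, a]] = [[0.1499, 0.0084],
 [0.0084, 0.112]].

Step 4 — quadratic form (x̄ - mu_0)^T · S^{-1} · (x̄ - mu_0):
  S^{-1} · (x̄ - mu_0) = (-0.068, 0.0891),
  (x̄ - mu_0)^T · [...] = (-0.5)·(-0.068) + (0.8333)·(0.0891) = 0.1083.

Step 5 — scale by n: T² = 6 · 0.1083 = 0.6497.

T² ≈ 0.6497


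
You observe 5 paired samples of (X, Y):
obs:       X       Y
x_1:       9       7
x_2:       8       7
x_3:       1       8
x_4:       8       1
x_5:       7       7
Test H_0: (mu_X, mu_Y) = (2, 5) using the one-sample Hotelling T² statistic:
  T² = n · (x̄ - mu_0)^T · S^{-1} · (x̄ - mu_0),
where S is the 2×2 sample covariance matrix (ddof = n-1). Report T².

Step 1 — sample mean vector:
  mean(X) = (9 + 8 + 1 + 8 + 7) / 5 = 33/5 = 6.6
  mean(Y) = (7 + 7 + 8 + 1 + 7) / 5 = 30/5 = 6
  x̄ = (6.6, 6),  deviation x̄ - mu_0 = (6.6, 6) - (2, 5) = (4.6, 1).

Step 2 — sample covariance matrix, S[i,j] = (1/(n-1)) · Σ_k (x_{k,i} - mean_i) · (x_{k,j} - mean_j), divisor n-1 = 4:
  S[X,X] = ((2.4)·(2.4) + (1.4)·(1.4) + (-5.6)·(-5.6) + (1.4)·(1.4) + (0.4)·(0.4)) / 4 = 41.2/4 = 10.3
  S[X,Y] = ((2.4)·(1) + (1.4)·(1) + (-5.6)·(2) + (1.4)·(-5) + (0.4)·(1)) / 4 = -14/4 = -3.5
  S[Y,Y] = ((1)·(1) + (1)·(1) + (2)·(2) + (-5)·(-5) + (1)·(1)) / 4 = 32/4 = 8
  S = [[10.3, -3.5],
 [-3.5, 8]].

Step 3 — invert S. det(S) = 10.3·8 - (-3.5)² = 70.15.
  S^{-1} = (1/det) · [[d, -b], [-b, a]] = [[0.114, 0.0499],
 [0.0499, 0.1468]].

Step 4 — quadratic form (x̄ - mu_0)^T · S^{-1} · (x̄ - mu_0):
  S^{-1} · (x̄ - mu_0) = (0.5745, 0.3763),
  (x̄ - mu_0)^T · [...] = (4.6)·(0.5745) + (1)·(0.3763) = 3.019.

Step 5 — scale by n: T² = 5 · 3.019 = 15.0948.

T² ≈ 15.0948


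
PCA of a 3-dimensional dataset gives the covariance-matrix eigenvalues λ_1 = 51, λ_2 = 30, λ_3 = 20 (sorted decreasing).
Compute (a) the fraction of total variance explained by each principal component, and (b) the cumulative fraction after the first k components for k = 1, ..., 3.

Step 1 — total variance = trace(Sigma) = Σ λ_i = 51 + 30 + 20 = 101.

Step 2 — fraction explained by component i = λ_i / Σ λ:
  PC1: 51/101 = 0.505
  PC2: 30/101 = 0.297
  PC3: 20/101 = 0.198

Step 3 — cumulative fraction after k components = (λ_1 + ... + λ_k) / Σ λ:
  k = 1: 51/101 = 0.505
  k = 2: (51 + 30)/101 = 81/101 = 0.802
  k = 3: (51 + 30 + 20)/101 = 101/101 = 1

Summary (fraction, with percent):

explained: PC1 0.505 (50.5%), PC2 0.297 (29.7%), PC3 0.198 (19.8%);  cumulative: 0.505, 0.802, 1


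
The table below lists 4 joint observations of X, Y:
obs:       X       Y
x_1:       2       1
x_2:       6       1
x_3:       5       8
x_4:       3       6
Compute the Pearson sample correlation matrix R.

Step 1 — column means:
  mean(X) = (2 + 6 + 5 + 3) / 4 = 16/4 = 4
  mean(Y) = (1 + 1 + 8 + 6) / 4 = 16/4 = 4

Step 2 — sample variances and covariances s[i,j] = (1/(n-1)) · Σ_k (x_{k,i} - mean_i) · (x_{k,j} - mean_j), with n-1 = 3:
  s[X,X] = ((-2)·(-2) + (2)·(2) + (1)·(1) + (-1)·(-1)) / 3 = 10/3 = 3.3333
  s[X,Y] = ((-2)·(-3) + (2)·(-3) + (1)·(4) + (-1)·(2)) / 3 = 2/3 = 0.6667
  s[Y,Y] = ((-3)·(-3) + (-3)·(-3) + (4)·(4) + (2)·(2)) / 3 = 38/3 = 12.6667
  Sample standard deviations s_i = √(s[i,i]):
  s(X) = √(3.3333) = 1.8257
  s(Y) = √(12.6667) = 3.559

Step 3 — r_{ij} = s_{ij} / (s_i · s_j):
  r[X,X] = 1 (diagonal).
  r[X,Y] = 0.6667 / (1.8257 · 3.559) = 0.6667 / 6.4979 = 0.1026
  r[Y,Y] = 1 (diagonal).

R is symmetric with unit diagonal. Assembling:

R = [[1, 0.1026],
 [0.1026, 1]]


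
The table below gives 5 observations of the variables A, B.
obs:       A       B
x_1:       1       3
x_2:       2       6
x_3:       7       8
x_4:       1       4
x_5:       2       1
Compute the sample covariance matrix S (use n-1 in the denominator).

Step 1 — column means:
  mean(A) = (1 + 2 + 7 + 1 + 2) / 5 = 13/5 = 2.6
  mean(B) = (3 + 6 + 8 + 4 + 1) / 5 = 22/5 = 4.4

Step 2 — sample covariance S[i,j] = (1/(n-1)) · Σ_k (x_{k,i} - mean_i) · (x_{k,j} - mean_j), with n-1 = 4.
  S[A,A] = ((-1.6)·(-1.6) + (-0.6)·(-0.6) + (4.4)·(4.4) + (-1.6)·(-1.6) + (-0.6)·(-0.6)) / 4 = 25.2/4 = 6.3
  S[A,B] = ((-1.6)·(-1.4) + (-0.6)·(1.6) + (4.4)·(3.6) + (-1.6)·(-0.4) + (-0.6)·(-3.4)) / 4 = 19.8/4 = 4.95
  S[B,B] = ((-1.4)·(-1.4) + (1.6)·(1.6) + (3.6)·(3.6) + (-0.4)·(-0.4) + (-3.4)·(-3.4)) / 4 = 29.2/4 = 7.3

S is symmetric (S[j,i] = S[i,j]). Assembling:

S = [[6.3, 4.95],
 [4.95, 7.3]]


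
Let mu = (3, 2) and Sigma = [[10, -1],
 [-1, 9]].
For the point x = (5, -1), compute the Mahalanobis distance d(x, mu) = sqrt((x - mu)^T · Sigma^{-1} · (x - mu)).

Step 1 — centre the observation: (x - mu) = (2, -3).

Step 2 — invert Sigma. det(Sigma) = 10·9 - (-1)² = 89.
  Sigma^{-1} = (1/det) · [[d, -b], [-b, a]] = [[0.1011, 0.0112],
 [0.0112, 0.1124]].

Step 3 — form the quadratic (x - mu)^T · Sigma^{-1} · (x - mu):
  Sigma^{-1} · (x - mu) = (0.1685, -0.3146).
  (x - mu)^T · [Sigma^{-1} · (x - mu)] = (2)·(0.1685) + (-3)·(-0.3146) = 1.2809.

Step 4 — take square root: d = √(1.2809) ≈ 1.1318.

d(x, mu) = √(1.2809) ≈ 1.1318


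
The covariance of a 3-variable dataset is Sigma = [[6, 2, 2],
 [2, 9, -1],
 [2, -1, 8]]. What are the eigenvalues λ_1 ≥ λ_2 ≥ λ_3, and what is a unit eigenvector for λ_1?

Step 1 — characteristic polynomial p(λ) = det(λI - Sigma) = λ³ - tr·λ² + c_1·λ - det, where tr = trace, c_1 = sum of the principal 2×2 minors, det = det(Sigma):
  tr = 6 + 9 + 8 = 23,
  c_1 = (6·9 - (2)²) + (6·8 - (2)²) + (9·8 - (-1)²) = 50 + 44 + 71 = 165,
  det = 6·(9·8 - (-1)²) - (2)·((2)·8 - (-1)·(2)) + (2)·((2)·(-1) - 9·(2)) = 6·(71) - (2)·(18) + (2)·(-20) = 350.
  So p(λ) = λ³ - 23λ² + 165λ - 350.
Step 2 — look for an integer root (rational root theorem: any rational root is an integer divisor of 350). Testing λ = 10:
  p(10) = 1000 - 2300 + 1650 - 350 = 0  ✓
  Dividing out (λ - 10): p(λ) = (λ - 10)(λ² - 13λ + 35).
Step 3 — remaining eigenvalues from the quadratic λ² - 13λ + 35 = 0:
  Δ = 13² - 4·35 = 169 - 140 = 29,  λ = (13 ± √29)/2 = (13 ± 5.3852)/2 ≈ 9.1926 or 3.8074.
  Sorted: λ_1 = 10,  λ_2 = 9.1926,  λ_3 = 3.8074  (check: sum = 23 = tr ✓).

Step 4 — unit eigenvector for λ_1 = 10: v spans the null space of (Sigma - λ_1 I), whose rows are
  r_1 = (-4, 2, 2),  r_2 = (2, -1, -1),  r_3 = (2, -1, -2).
  v is orthogonal to every row, so take v ∝ r_1 × r_3 = ((2)·(-2) - (2)·(-1), (2)·(2) - (-4)·(-2), (-4)·(-1) - (2)·(2)) = (-2, -4, 0).
  Rescale (divide by 2; multiply by -1 so the first nonzero entry is positive): u = (1, 2, 0).
  ||u|| = √((1)² + (2)² + (0)²) = √(5) ≈ 2.2361,  v_1 = u/||u|| ≈ (0.4472, 0.8944, 0) (||v_1|| = 1).

λ_1 = 10,  λ_2 = 9.1926,  λ_3 = 3.8074;  v_1 ≈ (0.4472, 0.8944, 0)


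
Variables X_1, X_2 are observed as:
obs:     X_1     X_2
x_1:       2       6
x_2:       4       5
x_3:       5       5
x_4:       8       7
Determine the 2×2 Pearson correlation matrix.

Step 1 — column means:
  mean(X_1) = (2 + 4 + 5 + 8) / 4 = 19/4 = 4.75
  mean(X_2) = (6 + 5 + 5 + 7) / 4 = 23/4 = 5.75

Step 2 — sample variances and covariances s[i,j] = (1/(n-1)) · Σ_k (x_{k,i} - mean_i) · (x_{k,j} - mean_j), with n-1 = 3:
  s[X_1,X_1] = ((-2.75)·(-2.75) + (-0.75)·(-0.75) + (0.25)·(0.25) + (3.25)·(3.25)) / 3 = 18.75/3 = 6.25
  s[X_1,X_2] = ((-2.75)·(0.25) + (-0.75)·(-0.75) + (0.25)·(-0.75) + (3.25)·(1.25)) / 3 = 3.75/3 = 1.25
  s[X_2,X_2] = ((0.25)·(0.25) + (-0.75)·(-0.75) + (-0.75)·(-0.75) + (1.25)·(1.25)) / 3 = 2.75/3 = 0.9167
  Sample standard deviations s_i = √(s[i,i]):
  s(X_1) = √(6.25) = 2.5
  s(X_2) = √(0.9167) = 0.9574

Step 3 — r_{ij} = s_{ij} / (s_i · s_j):
  r[X_1,X_1] = 1 (diagonal).
  r[X_1,X_2] = 1.25 / (2.5 · 0.9574) = 1.25 / 2.3936 = 0.5222
  r[X_2,X_2] = 1 (diagonal).

R is symmetric with unit diagonal. Assembling:

R = [[1, 0.5222],
 [0.5222, 1]]


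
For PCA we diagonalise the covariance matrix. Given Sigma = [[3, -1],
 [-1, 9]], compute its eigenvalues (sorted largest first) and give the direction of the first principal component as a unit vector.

Step 1 — characteristic polynomial of 2×2 Sigma:
  det(Sigma - λI) = λ² - trace · λ + det = 0.
  trace = 3 + 9 = 12, det = 3·9 - (-1)² = 26.
Step 2 — discriminant:
  Δ = trace² - 4·det = 144 - 104 = 40.
Step 3 — eigenvalues:
  λ = (trace ± √Δ)/2 = (12 ± 6.3246)/2,
  λ_1 = 9.1623,  λ_2 = 2.8377.

Step 4 — unit eigenvector for λ_1: solve (Sigma - λ_1 I)v = 0. First row:
  (3 - 9.1623)·v_x + (-1)·v_y = 0, i.e. (-6.1623)·v_x + (-1)·v_y = 0,
  so v ∝ (b, λ_1 - a) = (-1, 6.1623); multiply by -1 so the first entry is positive: u = (1, -6.1623).
  ||u|| = √((1)² + (-6.1623)²) = √(38.9737) ≈ 6.2429,
  v_1 = u/||u|| ≈ (0.1602, -0.9871) (||v_1|| = 1).

λ_1 = 9.1623,  λ_2 = 2.8377;  v_1 ≈ (0.1602, -0.9871)


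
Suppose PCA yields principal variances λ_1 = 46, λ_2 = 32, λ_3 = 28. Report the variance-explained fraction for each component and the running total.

Step 1 — total variance = trace(Sigma) = Σ λ_i = 46 + 32 + 28 = 106.

Step 2 — fraction explained by component i = λ_i / Σ λ:
  PC1: 46/106 = 0.434
  PC2: 32/106 = 0.3019
  PC3: 28/106 = 0.2642

Step 3 — cumulative fraction after k components = (λ_1 + ... + λ_k) / Σ λ:
  k = 1: 46/106 = 0.434
  k = 2: (46 + 32)/106 = 78/106 = 0.7358
  k = 3: (46 + 32 + 28)/106 = 106/106 = 1

Summary (fraction, with percent):

explained: PC1 0.434 (43.4%), PC2 0.3019 (30.19%), PC3 0.2642 (26.42%);  cumulative: 0.434, 0.7358, 1


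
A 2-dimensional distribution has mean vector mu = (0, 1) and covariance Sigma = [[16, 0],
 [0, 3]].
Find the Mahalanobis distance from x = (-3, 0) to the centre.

Step 1 — centre the observation: (x - mu) = (-3, -1).

Step 2 — invert Sigma. det(Sigma) = 16·3 - (0)² = 48.
  Sigma^{-1} = (1/det) · [[d, -b], [-b, a]] = [[0.0625, 0],
 [0, 0.3333]].

Step 3 — form the quadratic (x - mu)^T · Sigma^{-1} · (x - mu):
  Sigma^{-1} · (x - mu) = (-0.1875, -0.3333).
  (x - mu)^T · [Sigma^{-1} · (x - mu)] = (-3)·(-0.1875) + (-1)·(-0.3333) = 0.8958.

Step 4 — take square root: d = √(0.8958) ≈ 0.9465.

d(x, mu) = √(0.8958) ≈ 0.9465


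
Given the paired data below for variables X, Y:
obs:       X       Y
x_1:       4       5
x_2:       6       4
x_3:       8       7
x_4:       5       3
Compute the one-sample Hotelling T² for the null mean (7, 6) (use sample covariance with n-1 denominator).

Step 1 — sample mean vector:
  mean(X) = (4 + 6 + 8 + 5) / 4 = 23/4 = 5.75
  mean(Y) = (5 + 4 + 7 + 3) / 4 = 19/4 = 4.75
  x̄ = (5.75, 4.75),  deviation x̄ - mu_0 = (5.75, 4.75) - (7, 6) = (-1.25, -1.25).

Step 2 — sample covariance matrix, S[i,j] = (1/(n-1)) · Σ_k (x_{k,i} - mean_i) · (x_{k,j} - mean_j), divisor n-1 = 3:
  S[X,X] = ((-1.75)·(-1.75) + (0.25)·(0.25) + (2.25)·(2.25) + (-0.75)·(-0.75)) / 3 = 8.75/3 = 2.9167
  S[X,Y] = ((-1.75)·(0.25) + (0.25)·(-0.75) + (2.25)·(2.25) + (-0.75)·(-1.75)) / 3 = 5.75/3 = 1.9167
  S[Y,Y] = ((0.25)·(0.25) + (-0.75)·(-0.75) + (2.25)·(2.25) + (-1.75)·(-1.75)) / 3 = 8.75/3 = 2.9167
  S = [[2.9167, 1.9167],
 [1.9167, 2.9167]].

Step 3 — invert S. det(S) = 2.9167·2.9167 - (1.9167)² = 4.8333.
  S^{-1} = (1/det) · [[d, -b], [-b, a]] = [[0.6034, -0.3966],
 [-0.3966, 0.6034]].

Step 4 — quadratic form (x̄ - mu_0)^T · S^{-1} · (x̄ - mu_0):
  S^{-1} · (x̄ - mu_0) = (-0.2586, -0.2586),
  (x̄ - mu_0)^T · [...] = (-1.25)·(-0.2586) + (-1.25)·(-0.2586) = 0.6466.

Step 5 — scale by n: T² = 4 · 0.6466 = 2.5862.

T² ≈ 2.5862


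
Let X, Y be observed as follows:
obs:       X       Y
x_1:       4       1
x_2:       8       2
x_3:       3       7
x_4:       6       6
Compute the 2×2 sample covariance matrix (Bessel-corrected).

Step 1 — column means:
  mean(X) = (4 + 8 + 3 + 6) / 4 = 21/4 = 5.25
  mean(Y) = (1 + 2 + 7 + 6) / 4 = 16/4 = 4

Step 2 — sample covariance S[i,j] = (1/(n-1)) · Σ_k (x_{k,i} - mean_i) · (x_{k,j} - mean_j), with n-1 = 3.
  S[X,X] = ((-1.25)·(-1.25) + (2.75)·(2.75) + (-2.25)·(-2.25) + (0.75)·(0.75)) / 3 = 14.75/3 = 4.9167
  S[X,Y] = ((-1.25)·(-3) + (2.75)·(-2) + (-2.25)·(3) + (0.75)·(2)) / 3 = -7/3 = -2.3333
  S[Y,Y] = ((-3)·(-3) + (-2)·(-2) + (3)·(3) + (2)·(2)) / 3 = 26/3 = 8.6667

S is symmetric (S[j,i] = S[i,j]). Assembling:

S = [[4.9167, -2.3333],
 [-2.3333, 8.6667]]


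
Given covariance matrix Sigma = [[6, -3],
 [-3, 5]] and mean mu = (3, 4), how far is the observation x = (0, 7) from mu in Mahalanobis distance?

Step 1 — centre the observation: (x - mu) = (-3, 3).

Step 2 — invert Sigma. det(Sigma) = 6·5 - (-3)² = 21.
  Sigma^{-1} = (1/det) · [[d, -b], [-b, a]] = [[0.2381, 0.1429],
 [0.1429, 0.2857]].

Step 3 — form the quadratic (x - mu)^T · Sigma^{-1} · (x - mu):
  Sigma^{-1} · (x - mu) = (-0.2857, 0.4286).
  (x - mu)^T · [Sigma^{-1} · (x - mu)] = (-3)·(-0.2857) + (3)·(0.4286) = 2.1429.

Step 4 — take square root: d = √(2.1429) ≈ 1.4639.

d(x, mu) = √(2.1429) ≈ 1.4639


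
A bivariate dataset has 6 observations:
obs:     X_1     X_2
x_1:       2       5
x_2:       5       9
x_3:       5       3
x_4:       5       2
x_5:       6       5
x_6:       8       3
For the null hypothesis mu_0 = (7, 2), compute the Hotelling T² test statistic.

Step 1 — sample mean vector:
  mean(X_1) = (2 + 5 + 5 + 5 + 6 + 8) / 6 = 31/6 = 5.1667
  mean(X_2) = (5 + 9 + 3 + 2 + 5 + 3) / 6 = 27/6 = 4.5
  x̄ = (5.1667, 4.5),  deviation x̄ - mu_0 = (5.1667, 4.5) - (7, 2) = (-1.8333, 2.5).

Step 2 — sample covariance matrix, S[i,j] = (1/(n-1)) · Σ_k (x_{k,i} - mean_i) · (x_{k,j} - mean_j), divisor n-1 = 5:
  S[X_1,X_1] = ((-3.1667)·(-3.1667) + (-0.1667)·(-0.1667) + (-0.1667)·(-0.1667) + (-0.1667)·(-0.1667) + (0.8333)·(0.8333) + (2.8333)·(2.8333)) / 5 = 18.8333/5 = 3.7667
  S[X_1,X_2] = ((-3.1667)·(0.5) + (-0.1667)·(4.5) + (-0.1667)·(-1.5) + (-0.1667)·(-2.5) + (0.8333)·(0.5) + (2.8333)·(-1.5)) / 5 = -5.5/5 = -1.1
  S[X_2,X_2] = ((0.5)·(0.5) + (4.5)·(4.5) + (-1.5)·(-1.5) + (-2.5)·(-2.5) + (0.5)·(0.5) + (-1.5)·(-1.5)) / 5 = 31.5/5 = 6.3
  S = [[3.7667, -1.1],
 [-1.1, 6.3]].

Step 3 — invert S. det(S) = 3.7667·6.3 - (-1.1)² = 22.52.
  S^{-1} = (1/det) · [[d, -b], [-b, a]] = [[0.2798, 0.0488],
 [0.0488, 0.1673]].

Step 4 — quadratic form (x̄ - mu_0)^T · S^{-1} · (x̄ - mu_0):
  S^{-1} · (x̄ - mu_0) = (-0.3908, 0.3286),
  (x̄ - mu_0)^T · [...] = (-1.8333)·(-0.3908) + (2.5)·(0.3286) = 1.5379.

Step 5 — scale by n: T² = 6 · 1.5379 = 9.2274.

T² ≈ 9.2274


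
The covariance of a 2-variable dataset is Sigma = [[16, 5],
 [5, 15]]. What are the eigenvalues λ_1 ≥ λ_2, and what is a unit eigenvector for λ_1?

Step 1 — characteristic polynomial of 2×2 Sigma:
  det(Sigma - λI) = λ² - trace · λ + det = 0.
  trace = 16 + 15 = 31, det = 16·15 - (5)² = 215.
Step 2 — discriminant:
  Δ = trace² - 4·det = 961 - 860 = 101.
Step 3 — eigenvalues:
  λ = (trace ± √Δ)/2 = (31 ± 10.0499)/2,
  λ_1 = 20.5249,  λ_2 = 10.4751.

Step 4 — unit eigenvector for λ_1: solve (Sigma - λ_1 I)v = 0. First row:
  (16 - 20.5249)·v_x + (5)·v_y = 0, i.e. (-4.5249)·v_x + (5)·v_y = 0,
  so v ∝ (b, λ_1 - a) = (5, 4.5249) = u.
  ||u|| = √((5)² + (4.5249)²) = √(45.4751) ≈ 6.7435,
  v_1 = u/||u|| ≈ (0.7415, 0.671) (||v_1|| = 1).

λ_1 = 20.5249,  λ_2 = 10.4751;  v_1 ≈ (0.7415, 0.671)


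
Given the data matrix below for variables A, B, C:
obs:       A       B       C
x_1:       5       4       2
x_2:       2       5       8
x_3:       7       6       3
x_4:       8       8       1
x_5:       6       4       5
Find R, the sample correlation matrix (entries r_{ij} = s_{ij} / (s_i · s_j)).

Step 1 — column means:
  mean(A) = (5 + 2 + 7 + 8 + 6) / 5 = 28/5 = 5.6
  mean(B) = (4 + 5 + 6 + 8 + 4) / 5 = 27/5 = 5.4
  mean(C) = (2 + 8 + 3 + 1 + 5) / 5 = 19/5 = 3.8

Step 2 — sample variances and covariances s[i,j] = (1/(n-1)) · Σ_k (x_{k,i} - mean_i) · (x_{k,j} - mean_j), with n-1 = 4:
  s[A,A] = ((-0.6)·(-0.6) + (-3.6)·(-3.6) + (1.4)·(1.4) + (2.4)·(2.4) + (0.4)·(0.4)) / 4 = 21.2/4 = 5.3
  s[A,B] = ((-0.6)·(-1.4) + (-3.6)·(-0.4) + (1.4)·(0.6) + (2.4)·(2.6) + (0.4)·(-1.4)) / 4 = 8.8/4 = 2.2
  s[A,C] = ((-0.6)·(-1.8) + (-3.6)·(4.2) + (1.4)·(-0.8) + (2.4)·(-2.8) + (0.4)·(1.2)) / 4 = -21.4/4 = -5.35
  s[B,B] = ((-1.4)·(-1.4) + (-0.4)·(-0.4) + (0.6)·(0.6) + (2.6)·(2.6) + (-1.4)·(-1.4)) / 4 = 11.2/4 = 2.8
  s[B,C] = ((-1.4)·(-1.8) + (-0.4)·(4.2) + (0.6)·(-0.8) + (2.6)·(-2.8) + (-1.4)·(1.2)) / 4 = -8.6/4 = -2.15
  s[C,C] = ((-1.8)·(-1.8) + (4.2)·(4.2) + (-0.8)·(-0.8) + (-2.8)·(-2.8) + (1.2)·(1.2)) / 4 = 30.8/4 = 7.7
  Sample standard deviations s_i = √(s[i,i]):
  s(A) = √(5.3) = 2.3022
  s(B) = √(2.8) = 1.6733
  s(C) = √(7.7) = 2.7749

Step 3 — r_{ij} = s_{ij} / (s_i · s_j):
  r[A,A] = 1 (diagonal).
  r[A,B] = 2.2 / (2.3022 · 1.6733) = 2.2 / 3.8523 = 0.5711
  r[A,C] = -5.35 / (2.3022 · 2.7749) = -5.35 / 6.3883 = -0.8375
  r[B,B] = 1 (diagonal).
  r[B,C] = -2.15 / (1.6733 · 2.7749) = -2.15 / 4.6433 = -0.463
  r[C,C] = 1 (diagonal).

R is symmetric with unit diagonal. Assembling:

R = [[1, 0.5711, -0.8375],
 [0.5711, 1, -0.463],
 [-0.8375, -0.463, 1]]


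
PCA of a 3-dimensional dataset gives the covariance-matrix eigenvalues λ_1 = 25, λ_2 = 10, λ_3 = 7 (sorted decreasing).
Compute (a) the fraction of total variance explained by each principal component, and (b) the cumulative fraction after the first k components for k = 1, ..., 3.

Step 1 — total variance = trace(Sigma) = Σ λ_i = 25 + 10 + 7 = 42.

Step 2 — fraction explained by component i = λ_i / Σ λ:
  PC1: 25/42 = 0.5952
  PC2: 10/42 = 0.2381
  PC3: 7/42 = 0.1667

Step 3 — cumulative fraction after k components = (λ_1 + ... + λ_k) / Σ λ:
  k = 1: 25/42 = 0.5952
  k = 2: (25 + 10)/42 = 35/42 = 0.8333
  k = 3: (25 + 10 + 7)/42 = 42/42 = 1

Summary (fraction, with percent):

explained: PC1 0.5952 (59.52%), PC2 0.2381 (23.81%), PC3 0.1667 (16.67%);  cumulative: 0.5952, 0.8333, 1


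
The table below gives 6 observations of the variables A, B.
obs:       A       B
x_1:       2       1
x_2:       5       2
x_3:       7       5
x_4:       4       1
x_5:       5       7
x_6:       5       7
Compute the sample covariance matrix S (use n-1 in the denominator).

Step 1 — column means:
  mean(A) = (2 + 5 + 7 + 4 + 5 + 5) / 6 = 28/6 = 4.6667
  mean(B) = (1 + 2 + 5 + 1 + 7 + 7) / 6 = 23/6 = 3.8333

Step 2 — sample covariance S[i,j] = (1/(n-1)) · Σ_k (x_{k,i} - mean_i) · (x_{k,j} - mean_j), with n-1 = 5.
  S[A,A] = ((-2.6667)·(-2.6667) + (0.3333)·(0.3333) + (2.3333)·(2.3333) + (-0.6667)·(-0.6667) + (0.3333)·(0.3333) + (0.3333)·(0.3333)) / 5 = 13.3333/5 = 2.6667
  S[A,B] = ((-2.6667)·(-2.8333) + (0.3333)·(-1.8333) + (2.3333)·(1.1667) + (-0.6667)·(-2.8333) + (0.3333)·(3.1667) + (0.3333)·(3.1667)) / 5 = 13.6667/5 = 2.7333
  S[B,B] = ((-2.8333)·(-2.8333) + (-1.8333)·(-1.8333) + (1.1667)·(1.1667) + (-2.8333)·(-2.8333) + (3.1667)·(3.1667) + (3.1667)·(3.1667)) / 5 = 40.8333/5 = 8.1667

S is symmetric (S[j,i] = S[i,j]). Assembling:

S = [[2.6667, 2.7333],
 [2.7333, 8.1667]]


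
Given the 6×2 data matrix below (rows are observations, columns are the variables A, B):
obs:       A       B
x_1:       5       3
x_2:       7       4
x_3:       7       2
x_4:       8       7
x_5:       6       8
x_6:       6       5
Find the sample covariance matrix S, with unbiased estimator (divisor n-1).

Step 1 — column means:
  mean(A) = (5 + 7 + 7 + 8 + 6 + 6) / 6 = 39/6 = 6.5
  mean(B) = (3 + 4 + 2 + 7 + 8 + 5) / 6 = 29/6 = 4.8333

Step 2 — sample covariance S[i,j] = (1/(n-1)) · Σ_k (x_{k,i} - mean_i) · (x_{k,j} - mean_j), with n-1 = 5.
  S[A,A] = ((-1.5)·(-1.5) + (0.5)·(0.5) + (0.5)·(0.5) + (1.5)·(1.5) + (-0.5)·(-0.5) + (-0.5)·(-0.5)) / 5 = 5.5/5 = 1.1
  S[A,B] = ((-1.5)·(-1.8333) + (0.5)·(-0.8333) + (0.5)·(-2.8333) + (1.5)·(2.1667) + (-0.5)·(3.1667) + (-0.5)·(0.1667)) / 5 = 2.5/5 = 0.5
  S[B,B] = ((-1.8333)·(-1.8333) + (-0.8333)·(-0.8333) + (-2.8333)·(-2.8333) + (2.1667)·(2.1667) + (3.1667)·(3.1667) + (0.1667)·(0.1667)) / 5 = 26.8333/5 = 5.3667

S is symmetric (S[j,i] = S[i,j]). Assembling:

S = [[1.1, 0.5],
 [0.5, 5.3667]]


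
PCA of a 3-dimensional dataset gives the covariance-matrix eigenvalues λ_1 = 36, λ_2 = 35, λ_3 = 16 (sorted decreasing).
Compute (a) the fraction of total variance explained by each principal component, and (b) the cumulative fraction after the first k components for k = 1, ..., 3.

Step 1 — total variance = trace(Sigma) = Σ λ_i = 36 + 35 + 16 = 87.

Step 2 — fraction explained by component i = λ_i / Σ λ:
  PC1: 36/87 = 0.4138
  PC2: 35/87 = 0.4023
  PC3: 16/87 = 0.1839

Step 3 — cumulative fraction after k components = (λ_1 + ... + λ_k) / Σ λ:
  k = 1: 36/87 = 0.4138
  k = 2: (36 + 35)/87 = 71/87 = 0.8161
  k = 3: (36 + 35 + 16)/87 = 87/87 = 1

Summary (fraction, with percent):

explained: PC1 0.4138 (41.38%), PC2 0.4023 (40.23%), PC3 0.1839 (18.39%);  cumulative: 0.4138, 0.8161, 1


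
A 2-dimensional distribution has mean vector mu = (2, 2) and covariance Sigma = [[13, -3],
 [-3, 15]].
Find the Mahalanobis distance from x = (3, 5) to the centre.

Step 1 — centre the observation: (x - mu) = (1, 3).

Step 2 — invert Sigma. det(Sigma) = 13·15 - (-3)² = 186.
  Sigma^{-1} = (1/det) · [[d, -b], [-b, a]] = [[0.0806, 0.0161],
 [0.0161, 0.0699]].

Step 3 — form the quadratic (x - mu)^T · Sigma^{-1} · (x - mu):
  Sigma^{-1} · (x - mu) = (0.129, 0.2258).
  (x - mu)^T · [Sigma^{-1} · (x - mu)] = (1)·(0.129) + (3)·(0.2258) = 0.8065.

Step 4 — take square root: d = √(0.8065) ≈ 0.898.

d(x, mu) = √(0.8065) ≈ 0.898


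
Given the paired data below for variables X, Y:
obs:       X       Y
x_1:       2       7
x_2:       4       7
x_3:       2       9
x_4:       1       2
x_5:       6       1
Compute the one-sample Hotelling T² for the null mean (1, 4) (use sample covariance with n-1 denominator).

Step 1 — sample mean vector:
  mean(X) = (2 + 4 + 2 + 1 + 6) / 5 = 15/5 = 3
  mean(Y) = (7 + 7 + 9 + 2 + 1) / 5 = 26/5 = 5.2
  x̄ = (3, 5.2),  deviation x̄ - mu_0 = (3, 5.2) - (1, 4) = (2, 1.2).

Step 2 — sample covariance matrix, S[i,j] = (1/(n-1)) · Σ_k (x_{k,i} - mean_i) · (x_{k,j} - mean_j), divisor n-1 = 4:
  S[X,X] = ((-1)·(-1) + (1)·(1) + (-1)·(-1) + (-2)·(-2) + (3)·(3)) / 4 = 16/4 = 4
  S[X,Y] = ((-1)·(1.8) + (1)·(1.8) + (-1)·(3.8) + (-2)·(-3.2) + (3)·(-4.2)) / 4 = -10/4 = -2.5
  S[Y,Y] = ((1.8)·(1.8) + (1.8)·(1.8) + (3.8)·(3.8) + (-3.2)·(-3.2) + (-4.2)·(-4.2)) / 4 = 48.8/4 = 12.2
  S = [[4, -2.5],
 [-2.5, 12.2]].

Step 3 — invert S. det(S) = 4·12.2 - (-2.5)² = 42.55.
  S^{-1} = (1/det) · [[d, -b], [-b, a]] = [[0.2867, 0.0588],
 [0.0588, 0.094]].

Step 4 — quadratic form (x̄ - mu_0)^T · S^{-1} · (x̄ - mu_0):
  S^{-1} · (x̄ - mu_0) = (0.6439, 0.2303),
  (x̄ - mu_0)^T · [...] = (2)·(0.6439) + (1.2)·(0.2303) = 1.5643.

Step 5 — scale by n: T² = 5 · 1.5643 = 7.8214.

T² ≈ 7.8214


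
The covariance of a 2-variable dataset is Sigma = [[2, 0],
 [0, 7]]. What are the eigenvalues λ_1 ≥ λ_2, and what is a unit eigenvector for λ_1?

Step 1 — characteristic polynomial of 2×2 Sigma:
  det(Sigma - λI) = λ² - trace · λ + det = 0.
  trace = 2 + 7 = 9, det = 2·7 - (0)² = 14.
Step 2 — discriminant:
  Δ = trace² - 4·det = 81 - 56 = 25.
Step 3 — eigenvalues:
  λ = (trace ± √Δ)/2 = (9 ± 5)/2,
  λ_1 = 7,  λ_2 = 2.

Step 4 — unit eigenvector for λ_1: Sigma is diagonal, so its eigenvectors are the coordinate axes. λ_1 = 7 is the diagonal entry on the second coordinate axis, hence
  v_1 = (0, 1) (||v_1|| = 1).

λ_1 = 7,  λ_2 = 2;  v_1 ≈ (0, 1)


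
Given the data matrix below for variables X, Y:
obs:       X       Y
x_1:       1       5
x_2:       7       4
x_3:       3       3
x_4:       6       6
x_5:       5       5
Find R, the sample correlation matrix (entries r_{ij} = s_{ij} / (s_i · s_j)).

Step 1 — column means:
  mean(X) = (1 + 7 + 3 + 6 + 5) / 5 = 22/5 = 4.4
  mean(Y) = (5 + 4 + 3 + 6 + 5) / 5 = 23/5 = 4.6

Step 2 — sample variances and covariances s[i,j] = (1/(n-1)) · Σ_k (x_{k,i} - mean_i) · (x_{k,j} - mean_j), with n-1 = 4:
  s[X,X] = ((-3.4)·(-3.4) + (2.6)·(2.6) + (-1.4)·(-1.4) + (1.6)·(1.6) + (0.6)·(0.6)) / 4 = 23.2/4 = 5.8
  s[X,Y] = ((-3.4)·(0.4) + (2.6)·(-0.6) + (-1.4)·(-1.6) + (1.6)·(1.4) + (0.6)·(0.4)) / 4 = 1.8/4 = 0.45
  s[Y,Y] = ((0.4)·(0.4) + (-0.6)·(-0.6) + (-1.6)·(-1.6) + (1.4)·(1.4) + (0.4)·(0.4)) / 4 = 5.2/4 = 1.3
  Sample standard deviations s_i = √(s[i,i]):
  s(X) = √(5.8) = 2.4083
  s(Y) = √(1.3) = 1.1402

Step 3 — r_{ij} = s_{ij} / (s_i · s_j):
  r[X,X] = 1 (diagonal).
  r[X,Y] = 0.45 / (2.4083 · 1.1402) = 0.45 / 2.7459 = 0.1639
  r[Y,Y] = 1 (diagonal).

R is symmetric with unit diagonal. Assembling:

R = [[1, 0.1639],
 [0.1639, 1]]


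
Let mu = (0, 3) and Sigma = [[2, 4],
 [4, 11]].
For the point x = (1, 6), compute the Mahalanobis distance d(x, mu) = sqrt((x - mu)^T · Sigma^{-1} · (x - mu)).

Step 1 — centre the observation: (x - mu) = (1, 3).

Step 2 — invert Sigma. det(Sigma) = 2·11 - (4)² = 6.
  Sigma^{-1} = (1/det) · [[d, -b], [-b, a]] = [[1.8333, -0.6667],
 [-0.6667, 0.3333]].

Step 3 — form the quadratic (x - mu)^T · Sigma^{-1} · (x - mu):
  Sigma^{-1} · (x - mu) = (-0.1667, 0.3333).
  (x - mu)^T · [Sigma^{-1} · (x - mu)] = (1)·(-0.1667) + (3)·(0.3333) = 0.8333.

Step 4 — take square root: d = √(0.8333) ≈ 0.9129.

d(x, mu) = √(0.8333) ≈ 0.9129


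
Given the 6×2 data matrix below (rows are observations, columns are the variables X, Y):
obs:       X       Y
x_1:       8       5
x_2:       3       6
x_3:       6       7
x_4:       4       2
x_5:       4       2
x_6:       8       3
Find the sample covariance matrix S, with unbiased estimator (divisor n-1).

Step 1 — column means:
  mean(X) = (8 + 3 + 6 + 4 + 4 + 8) / 6 = 33/6 = 5.5
  mean(Y) = (5 + 6 + 7 + 2 + 2 + 3) / 6 = 25/6 = 4.1667

Step 2 — sample covariance S[i,j] = (1/(n-1)) · Σ_k (x_{k,i} - mean_i) · (x_{k,j} - mean_j), with n-1 = 5.
  S[X,X] = ((2.5)·(2.5) + (-2.5)·(-2.5) + (0.5)·(0.5) + (-1.5)·(-1.5) + (-1.5)·(-1.5) + (2.5)·(2.5)) / 5 = 23.5/5 = 4.7
  S[X,Y] = ((2.5)·(0.8333) + (-2.5)·(1.8333) + (0.5)·(2.8333) + (-1.5)·(-2.1667) + (-1.5)·(-2.1667) + (2.5)·(-1.1667)) / 5 = 2.5/5 = 0.5
  S[Y,Y] = ((0.8333)·(0.8333) + (1.8333)·(1.8333) + (2.8333)·(2.8333) + (-2.1667)·(-2.1667) + (-2.1667)·(-2.1667) + (-1.1667)·(-1.1667)) / 5 = 22.8333/5 = 4.5667

S is symmetric (S[j,i] = S[i,j]). Assembling:

S = [[4.7, 0.5],
 [0.5, 4.5667]]
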